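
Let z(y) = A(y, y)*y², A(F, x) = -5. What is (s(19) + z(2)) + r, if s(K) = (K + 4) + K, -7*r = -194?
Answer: 348/7 ≈ 49.714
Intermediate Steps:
r = 194/7 (r = -⅐*(-194) = 194/7 ≈ 27.714)
z(y) = -5*y²
s(K) = 4 + 2*K (s(K) = (4 + K) + K = 4 + 2*K)
(s(19) + z(2)) + r = ((4 + 2*19) - 5*2²) + 194/7 = ((4 + 38) - 5*4) + 194/7 = (42 - 20) + 194/7 = 22 + 194/7 = 348/7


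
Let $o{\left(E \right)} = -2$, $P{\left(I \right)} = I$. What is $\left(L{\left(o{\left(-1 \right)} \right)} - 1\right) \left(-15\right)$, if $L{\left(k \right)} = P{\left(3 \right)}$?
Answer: $-30$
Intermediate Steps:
$L{\left(k \right)} = 3$
$\left(L{\left(o{\left(-1 \right)} \right)} - 1\right) \left(-15\right) = \left(3 - 1\right) \left(-15\right) = 2 \left(-15\right) = -30$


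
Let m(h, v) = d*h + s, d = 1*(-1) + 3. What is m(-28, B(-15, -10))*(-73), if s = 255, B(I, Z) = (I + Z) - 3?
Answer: -14527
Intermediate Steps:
B(I, Z) = -3 + I + Z
d = 2 (d = -1 + 3 = 2)
m(h, v) = 255 + 2*h (m(h, v) = 2*h + 255 = 255 + 2*h)
m(-28, B(-15, -10))*(-73) = (255 + 2*(-28))*(-73) = (255 - 56)*(-73) = 199*(-73) = -14527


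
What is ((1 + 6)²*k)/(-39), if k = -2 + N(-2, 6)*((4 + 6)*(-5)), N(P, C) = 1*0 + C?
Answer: 14798/39 ≈ 379.44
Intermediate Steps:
N(P, C) = C (N(P, C) = 0 + C = C)
k = -302 (k = -2 + 6*((4 + 6)*(-5)) = -2 + 6*(10*(-5)) = -2 + 6*(-50) = -2 - 300 = -302)
((1 + 6)²*k)/(-39) = ((1 + 6)²*(-302))/(-39) = (7²*(-302))*(-1/39) = (49*(-302))*(-1/39) = -14798*(-1/39) = 14798/39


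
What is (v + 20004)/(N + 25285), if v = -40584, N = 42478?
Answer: -20580/67763 ≈ -0.30371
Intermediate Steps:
(v + 20004)/(N + 25285) = (-40584 + 20004)/(42478 + 25285) = -20580/67763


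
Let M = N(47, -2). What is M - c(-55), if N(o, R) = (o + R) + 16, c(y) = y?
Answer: 116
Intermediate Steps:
N(o, R) = 16 + R + o (N(o, R) = (R + o) + 16 = 16 + R + o)
M = 61 (M = 16 - 2 + 47 = 61)
M - c(-55) = 61 - 1*(-55) = 61 + 55 = 116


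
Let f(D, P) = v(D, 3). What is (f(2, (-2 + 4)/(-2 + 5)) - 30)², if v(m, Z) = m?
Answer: 784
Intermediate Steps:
f(D, P) = D
(f(2, (-2 + 4)/(-2 + 5)) - 30)² = (2 - 30)² = (-28)² = 784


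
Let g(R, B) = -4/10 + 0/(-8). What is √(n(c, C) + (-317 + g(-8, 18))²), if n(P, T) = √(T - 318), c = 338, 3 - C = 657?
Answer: 3*√(279841 + 50*I*√3)/5 ≈ 317.4 + 0.049113*I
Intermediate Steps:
C = -654 (C = 3 - 1*657 = 3 - 657 = -654)
g(R, B) = -⅖ (g(R, B) = -4*⅒ + 0*(-⅛) = -⅖ + 0 = -⅖)
n(P, T) = √(-318 + T)
√(n(c, C) + (-317 + g(-8, 18))²) = √(√(-318 - 654) + (-317 - ⅖)²) = √(√(-972) + (-1587/5)²) = √(18*I*√3 + 2518569/25) = √(2518569/25 + 18*I*√3)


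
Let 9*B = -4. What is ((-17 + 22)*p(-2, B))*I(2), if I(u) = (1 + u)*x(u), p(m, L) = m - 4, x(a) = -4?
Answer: 360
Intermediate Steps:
B = -4/9 (B = (1/9)*(-4) = -4/9 ≈ -0.44444)
p(m, L) = -4 + m
I(u) = -4 - 4*u (I(u) = (1 + u)*(-4) = -4 - 4*u)
((-17 + 22)*p(-2, B))*I(2) = ((-17 + 22)*(-4 - 2))*(-4 - 4*2) = (5*(-6))*(-4 - 8) = -30*(-12) = 360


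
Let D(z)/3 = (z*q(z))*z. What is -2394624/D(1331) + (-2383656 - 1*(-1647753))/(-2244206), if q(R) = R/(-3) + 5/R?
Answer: 870290058447561/2645837775127778 ≈ 0.32893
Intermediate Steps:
q(R) = 5/R - R/3 (q(R) = R*(-1/3) + 5/R = -R/3 + 5/R = 5/R - R/3)
D(z) = 3*z**2*(5/z - z/3) (D(z) = 3*((z*(5/z - z/3))*z) = 3*(z**2*(5/z - z/3)) = 3*z**2*(5/z - z/3))
-2394624/D(1331) + (-2383656 - 1*(-1647753))/(-2244206) = -2394624*1/(1331*(15 - 1*1331**2)) + (-2383656 - 1*(-1647753))/(-2244206) = -2394624*1/(1331*(15 - 1*1771561)) + (-2383656 + 1647753)*(-1/2244206) = -2394624*1/(1331*(15 - 1771561)) - 735903*(-1/2244206) = -2394624/(1331*(-1771546)) + 735903/2244206 = -2394624/(-2357927726) + 735903/2244206 = -2394624*(-1/2357927726) + 735903/2244206 = 1197312/1178963863 + 735903/2244206 = 870290058447561/2645837775127778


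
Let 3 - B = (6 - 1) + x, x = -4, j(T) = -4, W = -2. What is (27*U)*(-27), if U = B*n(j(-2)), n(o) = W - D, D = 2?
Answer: 5832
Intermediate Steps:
B = 2 (B = 3 - ((6 - 1) - 4) = 3 - (5 - 4) = 3 - 1*1 = 3 - 1 = 2)
n(o) = -4 (n(o) = -2 - 1*2 = -2 - 2 = -4)
U = -8 (U = 2*(-4) = -8)
(27*U)*(-27) = (27*(-8))*(-27) = -216*(-27) = 5832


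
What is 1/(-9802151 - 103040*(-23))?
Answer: -1/7432231 ≈ -1.3455e-7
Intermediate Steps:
1/(-9802151 - 103040*(-23)) = 1/(-9802151 + 2369920) = 1/(-7432231) = -1/7432231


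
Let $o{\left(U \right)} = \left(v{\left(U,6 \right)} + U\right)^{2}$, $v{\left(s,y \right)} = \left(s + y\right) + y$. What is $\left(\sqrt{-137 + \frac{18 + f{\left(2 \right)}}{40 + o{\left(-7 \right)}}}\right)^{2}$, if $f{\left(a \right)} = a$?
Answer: $- \frac{1502}{11} \approx -136.55$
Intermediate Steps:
$v{\left(s,y \right)} = s + 2 y$
$o{\left(U \right)} = \left(12 + 2 U\right)^{2}$ ($o{\left(U \right)} = \left(\left(U + 2 \cdot 6\right) + U\right)^{2} = \left(\left(U + 12\right) + U\right)^{2} = \left(\left(12 + U\right) + U\right)^{2} = \left(12 + 2 U\right)^{2}$)
$\left(\sqrt{-137 + \frac{18 + f{\left(2 \right)}}{40 + o{\left(-7 \right)}}}\right)^{2} = \left(\sqrt{-137 + \frac{18 + 2}{40 + 4 \left(6 - 7\right)^{2}}}\right)^{2} = \left(\sqrt{-137 + \frac{20}{40 + 4 \left(-1\right)^{2}}}\right)^{2} = \left(\sqrt{-137 + \frac{20}{40 + 4 \cdot 1}}\right)^{2} = \left(\sqrt{-137 + \frac{20}{40 + 4}}\right)^{2} = \left(\sqrt{-137 + \frac{20}{44}}\right)^{2} = \left(\sqrt{-137 + 20 \cdot \frac{1}{44}}\right)^{2} = \left(\sqrt{-137 + \frac{5}{11}}\right)^{2} = \left(\sqrt{- \frac{1502}{11}}\right)^{2} = \left(\frac{i \sqrt{16522}}{11}\right)^{2} = - \frac{1502}{11}$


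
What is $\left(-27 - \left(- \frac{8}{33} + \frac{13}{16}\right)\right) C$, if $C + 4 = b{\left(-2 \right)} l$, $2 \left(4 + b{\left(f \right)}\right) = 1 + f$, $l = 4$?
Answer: $\frac{14557}{24} \approx 606.54$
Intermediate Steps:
$b{\left(f \right)} = - \frac{7}{2} + \frac{f}{2}$ ($b{\left(f \right)} = -4 + \frac{1 + f}{2} = -4 + \left(\frac{1}{2} + \frac{f}{2}\right) = - \frac{7}{2} + \frac{f}{2}$)
$C = -22$ ($C = -4 + \left(- \frac{7}{2} + \frac{1}{2} \left(-2\right)\right) 4 = -4 + \left(- \frac{7}{2} - 1\right) 4 = -4 - 18 = -22$)
$\left(-27 - \left(- \frac{8}{33} + \frac{13}{16}\right)\right) C = \left(-27 - \left(- \frac{8}{33} + \frac{13}{16}\right)\right) \left(-22\right) = \left(-27 - \frac{301}{528}\right) \left(-22\right) = \left(- \frac{14557}{528}\right) \left(-22\right) = \frac{14557}{24}$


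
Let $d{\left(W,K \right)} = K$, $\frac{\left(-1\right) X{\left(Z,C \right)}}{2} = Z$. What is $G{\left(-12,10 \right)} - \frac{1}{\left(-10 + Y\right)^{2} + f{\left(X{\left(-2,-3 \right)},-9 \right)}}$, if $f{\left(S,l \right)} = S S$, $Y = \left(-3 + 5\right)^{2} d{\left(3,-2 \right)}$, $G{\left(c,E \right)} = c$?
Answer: $- \frac{4081}{340} \approx -12.003$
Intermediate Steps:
$X{\left(Z,C \right)} = - 2 Z$
$Y = -8$ ($Y = \left(-3 + 5\right)^{2} \left(-2\right) = 2^{2} \left(-2\right) = 4 \left(-2\right) = -8$)
$f{\left(S,l \right)} = S^{2}$
$G{\left(-12,10 \right)} - \frac{1}{\left(-10 + Y\right)^{2} + f{\left(X{\left(-2,-3 \right)},-9 \right)}} = -12 - \frac{1}{\left(-10 - 8\right)^{2} + \left(\left(-2\right) \left(-2\right)\right)^{2}} = -12 - \frac{1}{\left(-18\right)^{2} + 4^{2}} = -12 - \frac{1}{324 + 16} = -12 - \frac{1}{340} = - \frac{4081}{340}$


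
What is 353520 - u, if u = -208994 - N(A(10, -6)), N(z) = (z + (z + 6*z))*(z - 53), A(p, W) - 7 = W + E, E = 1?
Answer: 561698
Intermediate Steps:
A(p, W) = 8 + W (A(p, W) = 7 + (W + 1) = 7 + (1 + W) = 8 + W)
N(z) = 8*z*(-53 + z) (N(z) = (z + 7*z)*(-53 + z) = (8*z)*(-53 + z) = 8*z*(-53 + z))
u = -208178 (u = -208994 - 8*(8 - 6)*(-53 + (8 - 6)) = -208994 - 8*2*(-53 + 2) = -208994 - 8*2*(-51) = -208994 - 1*(-816) = -208994 + 816 = -208178)
353520 - u = 353520 - 1*(-208178) = 353520 + 208178 = 561698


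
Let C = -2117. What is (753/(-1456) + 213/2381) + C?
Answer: -7340562877/3466736 ≈ -2117.4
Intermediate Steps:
(753/(-1456) + 213/2381) + C = (753/(-1456) + 213/2381) - 2117 = (753*(-1/1456) + 213*(1/2381)) - 2117 = (-753/1456 + 213/2381) - 2117 = -1482765/3466736 - 2117 = -7340562877/3466736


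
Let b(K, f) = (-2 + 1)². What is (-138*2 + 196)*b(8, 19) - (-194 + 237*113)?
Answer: -26667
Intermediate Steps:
b(K, f) = 1 (b(K, f) = (-1)² = 1)
(-138*2 + 196)*b(8, 19) - (-194 + 237*113) = (-138*2 + 196)*1 - (-194 + 237*113) = (-276 + 196)*1 - (-194 + 26781) = -80*1 - 1*26587 = -80 - 26587 = -26667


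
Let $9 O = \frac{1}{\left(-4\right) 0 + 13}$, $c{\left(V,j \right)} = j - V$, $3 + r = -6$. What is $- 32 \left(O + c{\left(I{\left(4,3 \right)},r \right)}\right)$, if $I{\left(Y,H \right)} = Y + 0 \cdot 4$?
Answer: $\frac{48640}{117} \approx 415.73$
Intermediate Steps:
$I{\left(Y,H \right)} = Y$ ($I{\left(Y,H \right)} = Y + 0 = Y$)
$r = -9$ ($r = -3 - 6 = -9$)
$O = \frac{1}{117}$ ($O = \frac{1}{9 \left(\left(-4\right) 0 + 13\right)} = \frac{1}{9 \left(0 + 13\right)} = \frac{1}{9 \cdot 13} = \frac{1}{9} \cdot \frac{1}{13} = \frac{1}{117} \approx 0.008547$)
$- 32 \left(O + c{\left(I{\left(4,3 \right)},r \right)}\right) = - 32 \left(\frac{1}{117} - 13\right) = \left(-32\right) \left(- \frac{1520}{117}\right) = \frac{48640}{117}$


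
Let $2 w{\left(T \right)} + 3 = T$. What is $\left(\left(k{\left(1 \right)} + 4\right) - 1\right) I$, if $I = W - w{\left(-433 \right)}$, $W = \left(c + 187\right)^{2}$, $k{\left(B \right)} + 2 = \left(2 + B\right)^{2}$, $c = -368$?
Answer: $329790$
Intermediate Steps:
$w{\left(T \right)} = - \frac{3}{2} + \frac{T}{2}$
$k{\left(B \right)} = -2 + \left(2 + B\right)^{2}$
$W = 32761$ ($W = \left(-368 + 187\right)^{2} = \left(-181\right)^{2} = 32761$)
$I = 32979$ ($I = 32761 - \left(- \frac{3}{2} + \frac{1}{2} \left(-433\right)\right) = 32761 - \left(- \frac{3}{2} - \frac{433}{2}\right) = 32761 - -218 = 32761 + 218 = 32979$)
$\left(\left(k{\left(1 \right)} + 4\right) - 1\right) I = \left(\left(\left(-2 + \left(2 + 1\right)^{2}\right) + 4\right) - 1\right) 32979 = \left(\left(\left(-2 + 3^{2}\right) + 4\right) - 1\right) 32979 = \left(\left(\left(-2 + 9\right) + 4\right) - 1\right) 32979 = \left(\left(7 + 4\right) - 1\right) 32979 = \left(11 - 1\right) 32979 = 10 \cdot 32979 = 329790$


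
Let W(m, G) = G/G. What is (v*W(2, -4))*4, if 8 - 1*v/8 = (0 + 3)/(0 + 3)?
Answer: 224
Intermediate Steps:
W(m, G) = 1
v = 56 (v = 64 - 8*(0 + 3)/(0 + 3) = 64 - 24/3 = 64 - 8*1 = 64 - 8 = 56)
(v*W(2, -4))*4 = (56*1)*4 = 56*4 = 224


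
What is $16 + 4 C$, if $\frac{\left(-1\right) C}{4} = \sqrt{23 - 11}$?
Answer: $16 - 32 \sqrt{3} \approx -39.426$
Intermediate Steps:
$C = - 8 \sqrt{3}$ ($C = - 4 \sqrt{23 - 11} = - 4 \sqrt{12} = - 4 \cdot 2 \sqrt{3} = - 8 \sqrt{3} \approx -13.856$)
$16 + 4 C = 16 + 4 \left(- 8 \sqrt{3}\right) = 16 - 32 \sqrt{3}$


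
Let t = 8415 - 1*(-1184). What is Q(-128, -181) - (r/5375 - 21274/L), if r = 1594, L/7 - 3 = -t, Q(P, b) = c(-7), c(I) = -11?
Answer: -2096482209/180524750 ≈ -11.613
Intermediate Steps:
t = 9599 (t = 8415 + 1184 = 9599)
Q(P, b) = -11
L = -67172 (L = 21 + 7*(-1*9599) = 21 + 7*(-9599) = 21 - 67193 = -67172)
Q(-128, -181) - (r/5375 - 21274/L) = -11 - (1594/5375 - 21274/(-67172)) = -11 - (1594*(1/5375) - 21274*(-1/67172)) = -11 - (1594/5375 + 10637/33586) = -11 - 1*110709959/180524750 = -11 - 110709959/180524750 = -2096482209/180524750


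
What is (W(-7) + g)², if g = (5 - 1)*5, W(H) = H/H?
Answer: 441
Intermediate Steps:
W(H) = 1
g = 20 (g = 4*5 = 20)
(W(-7) + g)² = (1 + 20)² = 21² = 441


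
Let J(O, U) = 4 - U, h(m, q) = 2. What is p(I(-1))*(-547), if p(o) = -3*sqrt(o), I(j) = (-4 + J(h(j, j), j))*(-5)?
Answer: 1641*I*sqrt(5) ≈ 3669.4*I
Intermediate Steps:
I(j) = 5*j (I(j) = (-4 + (4 - j))*(-5) = -j*(-5) = 5*j)
p(I(-1))*(-547) = -3*I*sqrt(5)*(-547) = 1641*I*sqrt(5)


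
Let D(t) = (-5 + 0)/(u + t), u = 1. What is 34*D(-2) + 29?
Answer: 199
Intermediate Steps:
D(t) = -5/(1 + t) (D(t) = (-5 + 0)/(1 + t) = -5/(1 + t))
34*D(-2) + 29 = 34*(-5/(1 - 2)) + 29 = 34*(-5/(-1)) + 29 = 34*(-5*(-1)) + 29 = 34*5 + 29 = 170 + 29 = 199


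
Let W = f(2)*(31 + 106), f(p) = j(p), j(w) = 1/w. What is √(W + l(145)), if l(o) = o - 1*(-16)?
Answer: 3*√102/2 ≈ 15.149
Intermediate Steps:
l(o) = 16 + o (l(o) = o + 16 = 16 + o)
f(p) = 1/p
W = 137/2 (W = (31 + 106)/2 = (½)*137 = 137/2 ≈ 68.500)
√(W + l(145)) = √(137/2 + (16 + 145)) = √(137/2 + 161) = √(459/2) = 3*√102/2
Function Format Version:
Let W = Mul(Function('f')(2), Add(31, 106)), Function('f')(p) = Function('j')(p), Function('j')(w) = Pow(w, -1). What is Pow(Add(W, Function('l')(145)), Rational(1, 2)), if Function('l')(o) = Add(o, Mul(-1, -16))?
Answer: Mul(Rational(3, 2), Pow(102, Rational(1, 2))) ≈ 15.149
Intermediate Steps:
Function('l')(o) = Add(16, o) (Function('l')(o) = Add(o, 16) = Add(16, o))
Function('f')(p) = Pow(p, -1)
W = Rational(137, 2) (W = Mul(Pow(2, -1), Add(31, 106)) = Mul(Rational(1, 2), 137) = Rational(137, 2) ≈ 68.500)
Pow(Add(W, Function('l')(145)), Rational(1, 2)) = Pow(Add(Rational(137, 2), Add(16, 145)), Rational(1, 2)) = Pow(Add(Rational(137, 2), 161), Rational(1, 2)) = Pow(Rational(459, 2), Rational(1, 2)) = Mul(Rational(3, 2), Pow(102, Rational(1, 2)))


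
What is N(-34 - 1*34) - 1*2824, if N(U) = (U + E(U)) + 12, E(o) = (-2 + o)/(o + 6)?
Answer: -89245/31 ≈ -2878.9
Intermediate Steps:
E(o) = (-2 + o)/(6 + o)
N(U) = 12 + U + (-2 + U)/(6 + U) (N(U) = (U + (-2 + U)/(6 + U)) + 12 = 12 + U + (-2 + U)/(6 + U))
N(-34 - 1*34) - 1*2824 = (70 + (-34 - 1*34)**2 + 19*(-34 - 1*34))/(6 + (-34 - 1*34)) - 1*2824 = (70 + (-34 - 34)**2 + 19*(-34 - 34))/(6 + (-34 - 34)) - 2824 = (70 + (-68)**2 + 19*(-68))/(6 - 68) - 2824 = (70 + 4624 - 1292)/(-62) - 2824 = -1/62*3402 - 2824 = -1701/31 - 2824 = -89245/31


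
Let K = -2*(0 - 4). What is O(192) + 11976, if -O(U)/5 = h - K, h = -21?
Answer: 12121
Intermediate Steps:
K = 8 (K = -2*(-4) = 8)
O(U) = 145 (O(U) = -5*(-21 - 1*8) = -5*(-21 - 8) = -5*(-29) = 145)
O(192) + 11976 = 145 + 11976 = 12121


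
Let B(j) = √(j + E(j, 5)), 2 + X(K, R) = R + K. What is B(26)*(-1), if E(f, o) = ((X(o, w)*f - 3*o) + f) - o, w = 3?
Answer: -2*√47 ≈ -13.711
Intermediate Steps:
X(K, R) = -2 + K + R (X(K, R) = -2 + (R + K) = -2 + (K + R) = -2 + K + R)
E(f, o) = f - 4*o + f*(1 + o) (E(f, o) = (((-2 + o + 3)*f - 3*o) + f) - o = (((1 + o)*f - 3*o) + f) - o = ((f*(1 + o) - 3*o) + f) - o = ((-3*o + f*(1 + o)) + f) - o = (f - 3*o + f*(1 + o)) - o = f - 4*o + f*(1 + o))
B(j) = √(-20 + 8*j) (B(j) = √(j + (j - 4*5 + j*(1 + 5))) = √(j + (j - 20 + j*6)) = √(j + (j - 20 + 6*j)) = √(j + (-20 + 7*j)) = √(-20 + 8*j))
B(26)*(-1) = (2*√(-5 + 2*26))*(-1) = (2*√(-5 + 52))*(-1) = (2*√47)*(-1) = -2*√47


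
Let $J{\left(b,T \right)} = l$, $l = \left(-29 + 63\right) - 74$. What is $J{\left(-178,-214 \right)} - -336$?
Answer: $296$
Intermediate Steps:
$l = -40$ ($l = 34 - 74 = -40$)
$J{\left(b,T \right)} = -40$
$J{\left(-178,-214 \right)} - -336 = -40 - -336 = -40 + 336 = 296$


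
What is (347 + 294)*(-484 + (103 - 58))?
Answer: -281399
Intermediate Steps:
(347 + 294)*(-484 + (103 - 58)) = 641*(-484 + 45) = 641*(-439) = -281399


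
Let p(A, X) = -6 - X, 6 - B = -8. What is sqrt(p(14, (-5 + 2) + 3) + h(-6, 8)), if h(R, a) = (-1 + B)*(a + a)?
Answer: sqrt(202) ≈ 14.213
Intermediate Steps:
B = 14 (B = 6 - 1*(-8) = 6 + 8 = 14)
h(R, a) = 26*a (h(R, a) = (-1 + 14)*(a + a) = 13*(2*a) = 26*a)
sqrt(p(14, (-5 + 2) + 3) + h(-6, 8)) = sqrt((-6 - ((-5 + 2) + 3)) + 26*8) = sqrt((-6 - (-3 + 3)) + 208) = sqrt((-6 - 1*0) + 208) = sqrt((-6 + 0) + 208) = sqrt(-6 + 208) = sqrt(202)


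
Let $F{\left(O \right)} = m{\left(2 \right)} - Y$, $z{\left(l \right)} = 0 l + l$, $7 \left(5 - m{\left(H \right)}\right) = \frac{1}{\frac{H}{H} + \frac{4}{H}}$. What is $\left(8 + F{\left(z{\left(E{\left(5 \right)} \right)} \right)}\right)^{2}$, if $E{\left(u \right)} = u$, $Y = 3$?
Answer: $\frac{43681}{441} \approx 99.05$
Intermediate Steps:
$m{\left(H \right)} = 5 - \frac{1}{7 \left(1 + \frac{4}{H}\right)}$ ($m{\left(H \right)} = 5 - \frac{1}{7 \left(\frac{H}{H} + \frac{4}{H}\right)} = 5 - \frac{1}{7 \left(1 + \frac{4}{H}\right)}$)
$z{\left(l \right)} = l$ ($z{\left(l \right)} = 0 + l = l$)
$F{\left(O \right)} = \frac{41}{21}$ ($F{\left(O \right)} = \frac{2 \left(70 + 17 \cdot 2\right)}{7 \left(4 + 2\right)} - 3 = \frac{2 \left(70 + 34\right)}{7 \cdot 6} - 3 = \frac{2}{7} \cdot \frac{1}{6} \cdot 104 - 3 = \frac{104}{21} - 3 = \frac{41}{21}$)
$\left(8 + F{\left(z{\left(E{\left(5 \right)} \right)} \right)}\right)^{2} = \left(8 + \frac{41}{21}\right)^{2} = \left(\frac{209}{21}\right)^{2} = \frac{43681}{441}$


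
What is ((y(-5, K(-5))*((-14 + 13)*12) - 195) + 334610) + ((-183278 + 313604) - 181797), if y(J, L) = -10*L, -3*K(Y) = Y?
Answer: 283144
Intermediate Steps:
K(Y) = -Y/3
((y(-5, K(-5))*((-14 + 13)*12) - 195) + 334610) + ((-183278 + 313604) - 181797) = (((-(-10)*(-5)/3)*((-14 + 13)*12) - 195) + 334610) + ((-183278 + 313604) - 181797) = (((-10*5/3)*(-1*12) - 195) + 334610) + (130326 - 181797) = ((-50/3*(-12) - 195) + 334610) - 51471 = ((200 - 195) + 334610) - 51471 = (5 + 334610) - 51471 = 334615 - 51471 = 283144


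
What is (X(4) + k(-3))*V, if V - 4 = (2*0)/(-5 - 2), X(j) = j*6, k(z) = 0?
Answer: 96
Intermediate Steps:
X(j) = 6*j
V = 4 (V = 4 + (2*0)/(-5 - 2) = 4 + 0/(-7) = 4 + 0*(-⅐) = 4 + 0 = 4)
(X(4) + k(-3))*V = (6*4 + 0)*4 = (24 + 0)*4 = 24*4 = 96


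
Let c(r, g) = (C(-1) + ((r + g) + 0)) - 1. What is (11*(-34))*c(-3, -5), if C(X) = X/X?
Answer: 2992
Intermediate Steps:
C(X) = 1
c(r, g) = g + r (c(r, g) = (1 + ((r + g) + 0)) - 1 = (1 + ((g + r) + 0)) - 1 = (1 + (g + r)) - 1 = (1 + g + r) - 1 = g + r)
(11*(-34))*c(-3, -5) = (11*(-34))*(-5 - 3) = -374*(-8) = 2992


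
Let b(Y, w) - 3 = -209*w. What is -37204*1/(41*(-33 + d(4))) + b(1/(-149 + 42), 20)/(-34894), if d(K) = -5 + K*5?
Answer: 650639501/12875886 ≈ 50.532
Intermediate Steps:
d(K) = -5 + 5*K
b(Y, w) = 3 - 209*w
-37204*1/(41*(-33 + d(4))) + b(1/(-149 + 42), 20)/(-34894) = -37204*1/(41*(-33 + (-5 + 5*4))) + (3 - 209*20)/(-34894) = -37204*1/(41*(-33 + (-5 + 20))) + (3 - 4180)*(-1/34894) = -37204*1/(41*(-33 + 15)) - 4177*(-1/34894) = -37204/(41*(-18)) + 4177/34894 = -37204/(-738) + 4177/34894 = -37204*(-1/738) + 4177/34894 = 18602/369 + 4177/34894 = 650639501/12875886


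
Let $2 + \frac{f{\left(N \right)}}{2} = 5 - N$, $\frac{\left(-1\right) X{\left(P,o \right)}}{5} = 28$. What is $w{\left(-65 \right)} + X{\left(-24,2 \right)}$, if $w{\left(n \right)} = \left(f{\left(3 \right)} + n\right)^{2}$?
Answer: $4085$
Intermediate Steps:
$X{\left(P,o \right)} = -140$ ($X{\left(P,o \right)} = \left(-5\right) 28 = -140$)
$f{\left(N \right)} = 6 - 2 N$ ($f{\left(N \right)} = -4 + 2 \left(5 - N\right) = -4 - \left(-10 + 2 N\right) = 6 - 2 N$)
$w{\left(n \right)} = n^{2}$ ($w{\left(n \right)} = \left(\left(6 - 6\right) + n\right)^{2} = \left(0 + n\right)^{2} = n^{2}$)
$w{\left(-65 \right)} + X{\left(-24,2 \right)} = \left(-65\right)^{2} - 140 = 4225 - 140 = 4085$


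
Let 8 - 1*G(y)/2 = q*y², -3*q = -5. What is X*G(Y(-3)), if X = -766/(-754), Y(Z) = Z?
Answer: -5362/377 ≈ -14.223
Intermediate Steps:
q = 5/3 (q = -⅓*(-5) = 5/3 ≈ 1.6667)
X = 383/377 (X = -766*(-1/754) = 383/377 ≈ 1.0159)
G(y) = 16 - 10*y²/3
X*G(Y(-3)) = 383*(16 - 10/3*(-3)²)/377 = 383*(16 - 10/3*9)/377 = 383*(16 - 30)/377 = (383/377)*(-14) = -5362/377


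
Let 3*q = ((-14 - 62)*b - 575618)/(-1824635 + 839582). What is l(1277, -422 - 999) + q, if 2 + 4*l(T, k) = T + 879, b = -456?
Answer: 3183788167/5910318 ≈ 538.68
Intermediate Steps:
l(T, k) = 877/4 + T/4 (l(T, k) = -½ + (T + 879)/4 = -½ + (879 + T)/4 = -½ + (879/4 + T/4) = 877/4 + T/4)
q = 540962/2955159 (q = (((-14 - 62)*(-456) - 575618)/(-1824635 + 839582))/3 = ((-76*(-456) - 575618)/(-985053))/3 = ((34656 - 575618)*(-1/985053))/3 = (-540962*(-1/985053))/3 = (⅓)*(540962/985053) = 540962/2955159 ≈ 0.18306)
l(1277, -422 - 999) + q = (877/4 + (¼)*1277) + 540962/2955159 = (877/4 + 1277/4) + 540962/2955159 = 1077/2 + 540962/2955159 = 3183788167/5910318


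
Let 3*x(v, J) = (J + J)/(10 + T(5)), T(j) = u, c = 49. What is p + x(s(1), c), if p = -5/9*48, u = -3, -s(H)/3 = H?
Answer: -22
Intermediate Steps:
s(H) = -3*H
T(j) = -3
x(v, J) = 2*J/21 (x(v, J) = ((J + J)/(10 - 3))/3 = ((2*J)/7)/3 = ((2*J)*(⅐))/3 = (2*J/7)/3 = 2*J/21)
p = -80/3 (p = -5*⅑*48 = -5/9*48 = -80/3 ≈ -26.667)
p + x(s(1), c) = -80/3 + (2/21)*49 = -80/3 + 14/3 = -22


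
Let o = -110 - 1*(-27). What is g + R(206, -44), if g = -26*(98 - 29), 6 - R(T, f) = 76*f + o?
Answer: 1639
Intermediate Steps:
o = -83 (o = -110 + 27 = -83)
R(T, f) = 89 - 76*f (R(T, f) = 6 - (76*f - 83) = 6 - (-83 + 76*f) = 6 + (83 - 76*f) = 89 - 76*f)
g = -1794 (g = -26*69 = -1794)
g + R(206, -44) = -1794 + (89 - 76*(-44)) = -1794 + (89 + 3344) = -1794 + 3433 = 1639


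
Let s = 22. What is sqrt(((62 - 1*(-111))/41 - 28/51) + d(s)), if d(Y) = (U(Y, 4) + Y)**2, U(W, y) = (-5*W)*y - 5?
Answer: 11*sqrt(6465652194)/2091 ≈ 423.00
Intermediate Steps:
U(W, y) = -5 - 5*W*y (U(W, y) = -5*W*y - 5 = -5 - 5*W*y)
d(Y) = (-5 - 19*Y)**2 (d(Y) = ((-5 - 5*Y*4) + Y)**2 = ((-5 - 20*Y) + Y)**2 = (-5 - 19*Y)**2)
sqrt(((62 - 1*(-111))/41 - 28/51) + d(s)) = sqrt(((62 - 1*(-111))/41 - 28/51) + (5 + 19*22)**2) = sqrt(((62 + 111)*(1/41) - 28*1/51) + (5 + 418)**2) = sqrt((173*(1/41) - 28/51) + 423**2) = sqrt((173/41 - 28/51) + 178929) = sqrt(7675/2091 + 178929) = sqrt(374148214/2091) = 11*sqrt(6465652194)/2091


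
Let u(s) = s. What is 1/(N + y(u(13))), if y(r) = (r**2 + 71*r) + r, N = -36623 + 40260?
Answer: 1/4742 ≈ 0.00021088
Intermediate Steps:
N = 3637
y(r) = r**2 + 72*r
1/(N + y(u(13))) = 1/(3637 + 13*(72 + 13)) = 1/(3637 + 13*85) = 1/(3637 + 1105) = 1/4742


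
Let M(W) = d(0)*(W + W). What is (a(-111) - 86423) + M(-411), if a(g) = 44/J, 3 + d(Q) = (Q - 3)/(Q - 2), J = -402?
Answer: -17123212/201 ≈ -85190.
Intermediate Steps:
d(Q) = -3 + (-3 + Q)/(-2 + Q) (d(Q) = -3 + (Q - 3)/(Q - 2) = -3 + (-3 + Q)/(-2 + Q))
a(g) = -22/201 (a(g) = 44/(-402) = 44*(-1/402) = -22/201)
M(W) = -3*W (M(W) = ((3 - 2*0)/(-2 + 0))*(W + W) = ((3 + 0)/(-2))*(2*W) = (-½*3)*(2*W) = -3*W)
(a(-111) - 86423) + M(-411) = (-22/201 - 86423) - 3*(-411) = -17371045/201 + 1233 = -17123212/201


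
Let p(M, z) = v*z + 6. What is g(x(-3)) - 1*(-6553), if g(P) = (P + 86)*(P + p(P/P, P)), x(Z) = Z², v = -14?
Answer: -3992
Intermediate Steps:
p(M, z) = 6 - 14*z (p(M, z) = -14*z + 6 = 6 - 14*z)
g(P) = (6 - 13*P)*(86 + P) (g(P) = (P + 86)*(P + (6 - 14*P)) = (86 + P)*(6 - 13*P) = (6 - 13*P)*(86 + P))
g(x(-3)) - 1*(-6553) = (516 - 1112*(-3)² - 13*((-3)²)²) - 1*(-6553) = (516 - 1112*9 - 13*9²) + 6553 = (516 - 10008 - 13*81) + 6553 = (516 - 10008 - 1053) + 6553 = -10545 + 6553 = -3992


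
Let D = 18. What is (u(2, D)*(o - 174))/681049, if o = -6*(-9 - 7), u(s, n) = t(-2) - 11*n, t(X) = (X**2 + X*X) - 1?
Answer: 14898/681049 ≈ 0.021875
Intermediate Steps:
t(X) = -1 + 2*X**2 (t(X) = (X**2 + X**2) - 1 = 2*X**2 - 1 = -1 + 2*X**2)
u(s, n) = 7 - 11*n (u(s, n) = (-1 + 2*(-2)**2) - 11*n = (-1 + 2*4) - 11*n = (-1 + 8) - 11*n = 7 - 11*n)
o = 96 (o = -6*(-16) = 96)
(u(2, D)*(o - 174))/681049 = ((7 - 11*18)*(96 - 174))/681049 = ((7 - 198)*(-78))*(1/681049) = -191*(-78)*(1/681049) = 14898*(1/681049) = 14898/681049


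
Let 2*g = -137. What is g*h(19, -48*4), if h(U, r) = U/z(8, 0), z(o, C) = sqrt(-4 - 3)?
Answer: 2603*I*sqrt(7)/14 ≈ 491.92*I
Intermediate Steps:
g = -137/2 (g = (1/2)*(-137) = -137/2 ≈ -68.500)
z(o, C) = I*sqrt(7) (z(o, C) = sqrt(-7) = I*sqrt(7))
h(U, r) = -I*U*sqrt(7)/7 (h(U, r) = U/((I*sqrt(7))) = U*(-I*sqrt(7)/7) = -I*U*sqrt(7)/7)
g*h(19, -48*4) = -(-137)*I*19*sqrt(7)/14 = -(-2603)*I*sqrt(7)/14 = 2603*I*sqrt(7)/14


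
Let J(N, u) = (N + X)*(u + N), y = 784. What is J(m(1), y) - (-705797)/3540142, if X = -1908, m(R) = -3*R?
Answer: -5283629367925/3540142 ≈ -1.4925e+6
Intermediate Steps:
J(N, u) = (-1908 + N)*(N + u) (J(N, u) = (N - 1908)*(u + N) = (-1908 + N)*(N + u))
J(m(1), y) - (-705797)/3540142 = ((-3*1)² - (-5724) - 1908*784 - 3*1*784) - (-705797)/3540142 = ((-3)² - 1908*(-3) - 1495872 - 3*784) - (-705797)/3540142 = (9 + 5724 - 1495872 - 2352) - 1*(-705797/3540142) = -1492491 + 705797/3540142 = -5283629367925/3540142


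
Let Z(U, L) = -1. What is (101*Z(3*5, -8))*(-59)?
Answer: 5959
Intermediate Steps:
(101*Z(3*5, -8))*(-59) = (101*(-1))*(-59) = -101*(-59) = 5959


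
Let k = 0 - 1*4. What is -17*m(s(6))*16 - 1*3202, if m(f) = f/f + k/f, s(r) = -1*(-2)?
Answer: -2930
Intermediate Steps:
s(r) = 2
k = -4 (k = 0 - 4 = -4)
m(f) = 1 - 4/f (m(f) = f/f - 4/f = 1 - 4/f)
-17*m(s(6))*16 - 1*3202 = -17*(-4 + 2)/2*16 - 1*3202 = -17*(-2)/2*16 - 3202 = -17*(-1)*16 - 3202 = 17*16 - 3202 = 272 - 3202 = -2930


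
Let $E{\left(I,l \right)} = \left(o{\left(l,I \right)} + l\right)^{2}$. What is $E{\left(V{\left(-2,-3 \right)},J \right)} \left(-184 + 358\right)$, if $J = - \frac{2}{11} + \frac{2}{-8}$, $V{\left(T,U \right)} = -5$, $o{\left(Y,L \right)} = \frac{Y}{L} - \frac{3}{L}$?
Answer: $\frac{34104}{3025} \approx 11.274$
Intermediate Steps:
$o{\left(Y,L \right)} = - \frac{3}{L} + \frac{Y}{L}$
$J = - \frac{19}{44}$ ($J = \left(-2\right) \frac{1}{11} + 2 \left(- \frac{1}{8}\right) = - \frac{2}{11} - \frac{1}{4} = - \frac{19}{44} \approx -0.43182$)
$E{\left(I,l \right)} = \left(l + \frac{-3 + l}{I}\right)^{2}$ ($E{\left(I,l \right)} = \left(\frac{-3 + l}{I} + l\right)^{2} = \left(l + \frac{-3 + l}{I}\right)^{2}$)
$E{\left(V{\left(-2,-3 \right)},J \right)} \left(-184 + 358\right) = \frac{\left(-3 - \frac{19}{44} - - \frac{95}{44}\right)^{2}}{25} \left(-184 + 358\right) = \frac{\left(-3 - \frac{19}{44} + \frac{95}{44}\right)^{2}}{25} \cdot 174 = \frac{\left(- \frac{14}{11}\right)^{2}}{25} \cdot 174 = \frac{1}{25} \cdot \frac{196}{121} \cdot 174 = \frac{196}{3025} \cdot 174 = \frac{34104}{3025}$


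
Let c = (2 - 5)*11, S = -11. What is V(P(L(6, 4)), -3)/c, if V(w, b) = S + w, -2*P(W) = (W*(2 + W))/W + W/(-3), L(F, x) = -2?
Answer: 34/99 ≈ 0.34343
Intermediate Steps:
P(W) = -1 - W/3 (P(W) = -((W*(2 + W))/W + W/(-3))/2 = -((2 + W) + W*(-⅓))/2 = -((2 + W) - W/3)/2 = -(2 + 2*W/3)/2 = -1 - W/3)
V(w, b) = -11 + w
c = -33 (c = -3*11 = -33)
V(P(L(6, 4)), -3)/c = (-11 + (-1 - ⅓*(-2)))/(-33) = (-11 + (-1 + ⅔))*(-1/33) = (-11 - ⅓)*(-1/33) = -34/3*(-1/33) = 34/99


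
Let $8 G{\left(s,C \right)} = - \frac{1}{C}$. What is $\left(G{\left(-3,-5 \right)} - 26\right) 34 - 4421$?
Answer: $- \frac{106083}{20} \approx -5304.1$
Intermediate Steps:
$G{\left(s,C \right)} = - \frac{1}{8 C}$ ($G{\left(s,C \right)} = \frac{\left(-1\right) \frac{1}{C}}{8} = - \frac{1}{8 C}$)
$\left(G{\left(-3,-5 \right)} - 26\right) 34 - 4421 = \left(- \frac{1}{8 \left(-5\right)} - 26\right) 34 - 4421 = \left(\left(- \frac{1}{8}\right) \left(- \frac{1}{5}\right) - 26\right) 34 - 4421 = \left(\frac{1}{40} - 26\right) 34 - 4421 = \left(- \frac{1039}{40}\right) 34 - 4421 = - \frac{17663}{20} - 4421 = - \frac{106083}{20}$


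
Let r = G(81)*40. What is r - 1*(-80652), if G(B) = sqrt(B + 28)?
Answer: 80652 + 40*sqrt(109) ≈ 81070.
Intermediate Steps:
G(B) = sqrt(28 + B)
r = 40*sqrt(109) (r = sqrt(28 + 81)*40 = sqrt(109)*40 = 40*sqrt(109) ≈ 417.61)
r - 1*(-80652) = 40*sqrt(109) - 1*(-80652) = 40*sqrt(109) + 80652 = 80652 + 40*sqrt(109)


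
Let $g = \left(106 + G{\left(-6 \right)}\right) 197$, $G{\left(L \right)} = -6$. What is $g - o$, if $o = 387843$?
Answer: $-368143$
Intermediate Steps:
$g = 19700$ ($g = \left(106 - 6\right) 197 = 100 \cdot 197 = 19700$)
$g - o = 19700 - 387843 = -368143$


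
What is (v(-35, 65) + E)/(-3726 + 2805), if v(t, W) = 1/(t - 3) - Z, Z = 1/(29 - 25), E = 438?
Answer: -11089/23332 ≈ -0.47527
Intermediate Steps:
Z = 1/4 ≈ 0.25000
v(t, W) = -1/4 + 1/(-3 + t) (v(t, W) = 1/(t - 3) - 1*1/4 = 1/(-3 + t) - 1/4 = -1/4 + 1/(-3 + t))
(v(-35, 65) + E)/(-3726 + 2805) = ((7 - 1*(-35))/(4*(-3 - 35)) + 438)/(-3726 + 2805) = ((1/4)*(7 + 35)/(-38) + 438)/(-921) = ((1/4)*(-1/38)*42 + 438)*(-1/921) = (-21/76 + 438)*(-1/921) = (33267/76)*(-1/921) = -11089/23332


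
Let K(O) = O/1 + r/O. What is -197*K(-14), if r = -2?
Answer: 19109/7 ≈ 2729.9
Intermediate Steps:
K(O) = O - 2/O (K(O) = O/1 - 2/O = O*1 - 2/O = O - 2/O)
-197*K(-14) = -197*(-14 - 2/(-14)) = -197*(-14 - 2*(-1/14)) = -197*(-14 + ⅐) = -197*(-97/7) = 19109/7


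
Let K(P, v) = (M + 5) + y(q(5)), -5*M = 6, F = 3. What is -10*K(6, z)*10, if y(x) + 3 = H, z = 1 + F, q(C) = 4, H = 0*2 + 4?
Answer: -480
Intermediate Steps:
H = 4 (H = 0 + 4 = 4)
z = 4 (z = 1 + 3 = 4)
M = -6/5 (M = -1/5*6 = -6/5 ≈ -1.2000)
y(x) = 1 (y(x) = -3 + 4 = 1)
K(P, v) = 24/5 (K(P, v) = (-6/5 + 5) + 1 = 19/5 + 1 = 24/5)
-10*K(6, z)*10 = -10*24/5*10 = -48*10 = -480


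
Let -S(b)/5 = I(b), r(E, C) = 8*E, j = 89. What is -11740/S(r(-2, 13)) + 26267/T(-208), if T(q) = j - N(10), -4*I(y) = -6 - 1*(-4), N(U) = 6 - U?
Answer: 462995/93 ≈ 4978.4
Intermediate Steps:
I(y) = ½ (I(y) = -(-6 - 1*(-4))/4 = -(-6 + 4)/4 = -¼*(-2) = ½)
T(q) = 93 (T(q) = 89 - (6 - 1*10) = 89 - (6 - 10) = 89 - 1*(-4) = 89 + 4 = 93)
S(b) = -5/2 (S(b) = -5*½ = -5/2)
-11740/S(r(-2, 13)) + 26267/T(-208) = -11740/(-5/2) + 26267/93 = -11740*(-⅖) + 26267*(1/93) = 4696 + 26267/93 = 462995/93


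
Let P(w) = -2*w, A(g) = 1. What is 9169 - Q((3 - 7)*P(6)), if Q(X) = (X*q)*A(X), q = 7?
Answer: 8833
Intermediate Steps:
Q(X) = 7*X (Q(X) = (X*7)*1 = (7*X)*1 = 7*X)
9169 - Q((3 - 7)*P(6)) = 9169 - 7*(3 - 7)*(-2*6) = 9169 - 7*(-4*(-12)) = 9169 - 7*48 = 9169 - 1*336 = 9169 - 336 = 8833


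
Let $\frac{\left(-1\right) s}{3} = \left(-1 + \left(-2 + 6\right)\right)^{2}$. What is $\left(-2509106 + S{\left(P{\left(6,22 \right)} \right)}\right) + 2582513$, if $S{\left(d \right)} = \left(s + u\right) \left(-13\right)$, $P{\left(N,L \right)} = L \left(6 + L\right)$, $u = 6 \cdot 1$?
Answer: $73680$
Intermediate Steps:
$u = 6$
$s = -27$ ($s = - 3 \left(-1 + \left(-2 + 6\right)\right)^{2} = - 3 \left(-1 + 4\right)^{2} = - 3 \cdot 3^{2} = \left(-3\right) 9 = -27$)
$S{\left(d \right)} = 273$ ($S{\left(d \right)} = \left(-27 + 6\right) \left(-13\right) = \left(-21\right) \left(-13\right) = 273$)
$\left(-2509106 + S{\left(P{\left(6,22 \right)} \right)}\right) + 2582513 = \left(-2509106 + 273\right) + 2582513 = -2508833 + 2582513 = 73680$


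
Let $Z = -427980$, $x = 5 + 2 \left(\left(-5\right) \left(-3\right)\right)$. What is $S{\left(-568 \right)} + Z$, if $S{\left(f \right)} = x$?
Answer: $-427945$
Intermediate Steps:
$x = 35$ ($x = 5 + 2 \cdot 15 = 5 + 30 = 35$)
$S{\left(f \right)} = 35$
$S{\left(-568 \right)} + Z = 35 - 427980 = -427945$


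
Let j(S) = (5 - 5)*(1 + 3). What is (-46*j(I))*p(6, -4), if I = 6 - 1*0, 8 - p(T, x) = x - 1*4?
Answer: 0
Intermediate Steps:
p(T, x) = 12 - x (p(T, x) = 8 - (x - 1*4) = 8 - (x - 4) = 8 - (-4 + x) = 8 + (4 - x) = 12 - x)
I = 6 (I = 6 + 0 = 6)
j(S) = 0 (j(S) = 0*4 = 0)
(-46*j(I))*p(6, -4) = (-46*0)*(12 - 1*(-4)) = 0*(12 + 4) = 0*16 = 0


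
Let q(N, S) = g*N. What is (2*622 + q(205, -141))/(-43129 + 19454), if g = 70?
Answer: -15594/23675 ≈ -0.65867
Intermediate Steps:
q(N, S) = 70*N
(2*622 + q(205, -141))/(-43129 + 19454) = (2*622 + 70*205)/(-43129 + 19454) = (1244 + 14350)/(-23675) = 15594*(-1/23675) = -15594/23675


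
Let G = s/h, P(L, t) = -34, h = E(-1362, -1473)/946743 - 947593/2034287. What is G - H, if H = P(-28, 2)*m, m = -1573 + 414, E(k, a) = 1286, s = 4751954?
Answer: -9187260540646727816/894510946517 ≈ -1.0271e+7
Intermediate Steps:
h = -894510946517/1925946977241 (h = 1286/946743 - 947593/2034287 = -894510946517/1925946977241 ≈ -0.46445)
m = -1159
G = -9152011442288278914/894510946517 (G = 4751954/(-894510946517/1925946977241) = 4751954*(-1925946977241/894510946517) = -9152011442288278914/894510946517 ≈ -1.0231e+7)
H = 39406 (H = -34*(-1159) = 39406)
G - H = -9152011442288278914/894510946517 - 1*39406 = -9152011442288278914/894510946517 - 39406 = -9187260540646727816/894510946517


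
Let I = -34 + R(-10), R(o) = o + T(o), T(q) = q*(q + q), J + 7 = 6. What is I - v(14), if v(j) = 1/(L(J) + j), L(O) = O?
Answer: 2027/13 ≈ 155.92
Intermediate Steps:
J = -1 (J = -7 + 6 = -1)
T(q) = 2*q² (T(q) = q*(2*q) = 2*q²)
v(j) = 1/(-1 + j)
R(o) = o + 2*o²
I = 156 (I = -34 - 10*(1 + 2*(-10)) = -34 - 10*(1 - 20) = -34 - 10*(-19) = -34 + 190 = 156)
I - v(14) = 156 - 1/(-1 + 14) = 156 - 1/13 = 2027/13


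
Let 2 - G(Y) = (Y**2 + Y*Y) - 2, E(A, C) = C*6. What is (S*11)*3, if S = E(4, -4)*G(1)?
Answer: -1584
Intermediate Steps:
E(A, C) = 6*C
G(Y) = 4 - 2*Y**2 (G(Y) = 2 - ((Y**2 + Y*Y) - 2) = 2 - ((Y**2 + Y**2) - 2) = 2 - (2*Y**2 - 2) = 2 - (-2 + 2*Y**2) = 2 + (2 - 2*Y**2) = 4 - 2*Y**2)
S = -48 (S = (6*(-4))*(4 - 2*1**2) = -24*(4 - 2*1) = -24*(4 - 2) = -24*2 = -48)
(S*11)*3 = -48*11*3 = -528*3 = -1584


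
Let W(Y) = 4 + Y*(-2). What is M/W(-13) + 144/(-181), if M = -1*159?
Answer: -11033/1810 ≈ -6.0956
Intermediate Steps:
M = -159
W(Y) = 4 - 2*Y
M/W(-13) + 144/(-181) = -159/(4 - 2*(-13)) + 144/(-181) = -159/(4 + 26) + 144*(-1/181) = -159/30 - 144/181 = -159*1/30 - 144/181 = -53/10 - 144/181 = -11033/1810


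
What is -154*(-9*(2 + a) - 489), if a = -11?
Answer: 62832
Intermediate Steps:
-154*(-9*(2 + a) - 489) = -154*(-9*(2 - 11) - 489) = -154*(-9*(-9) - 489) = -154*(81 - 489) = -154*(-408) = 62832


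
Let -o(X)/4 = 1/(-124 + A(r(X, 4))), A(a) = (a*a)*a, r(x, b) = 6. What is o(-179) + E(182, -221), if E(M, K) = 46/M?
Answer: 438/2093 ≈ 0.20927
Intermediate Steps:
A(a) = a³ (A(a) = a²*a = a³)
o(X) = -1/23 (o(X) = -4/(-124 + 6³) = -4/(-124 + 216) = -4/92 = -4*1/92 = -1/23)
o(-179) + E(182, -221) = -1/23 + 46/182 = -1/23 + 46*(1/182) = -1/23 + 23/91 = 438/2093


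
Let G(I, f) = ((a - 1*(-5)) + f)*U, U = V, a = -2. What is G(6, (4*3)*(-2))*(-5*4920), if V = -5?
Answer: -2583000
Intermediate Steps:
U = -5
G(I, f) = -15 - 5*f (G(I, f) = ((-2 - 1*(-5)) + f)*(-5) = ((-2 + 5) + f)*(-5) = (3 + f)*(-5) = -15 - 5*f)
G(6, (4*3)*(-2))*(-5*4920) = (-15 - 5*4*3*(-2))*(-5*4920) = (-15 - 60*(-2))*(-24600) = (-15 - 5*(-24))*(-24600) = (-15 + 120)*(-24600) = 105*(-24600) = -2583000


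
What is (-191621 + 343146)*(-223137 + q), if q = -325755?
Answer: -83170860300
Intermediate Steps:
(-191621 + 343146)*(-223137 + q) = (-191621 + 343146)*(-223137 - 325755) = 151525*(-548892) = -83170860300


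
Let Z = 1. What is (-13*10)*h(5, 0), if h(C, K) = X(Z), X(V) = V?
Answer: -130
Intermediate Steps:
h(C, K) = 1
(-13*10)*h(5, 0) = -13*10*1 = -130*1 = -130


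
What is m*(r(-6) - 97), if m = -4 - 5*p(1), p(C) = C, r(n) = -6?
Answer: 927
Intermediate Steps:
m = -9 (m = -4 - 5*1 = -4 - 5 = -9)
m*(r(-6) - 97) = -9*(-6 - 97) = -9*(-103) = 927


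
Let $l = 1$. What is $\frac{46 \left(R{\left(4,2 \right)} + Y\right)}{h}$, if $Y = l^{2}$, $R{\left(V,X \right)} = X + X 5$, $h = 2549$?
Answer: $\frac{598}{2549} \approx 0.2346$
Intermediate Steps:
$R{\left(V,X \right)} = 6 X$ ($R{\left(V,X \right)} = X + 5 X = 6 X$)
$Y = 1$ ($Y = 1^{2} = 1$)
$\frac{46 \left(R{\left(4,2 \right)} + Y\right)}{h} = \frac{46 \left(6 \cdot 2 + 1\right)}{2549} = 46 \left(12 + 1\right) \frac{1}{2549} = 46 \cdot 13 \cdot \frac{1}{2549} = 598 \cdot \frac{1}{2549} = \frac{598}{2549}$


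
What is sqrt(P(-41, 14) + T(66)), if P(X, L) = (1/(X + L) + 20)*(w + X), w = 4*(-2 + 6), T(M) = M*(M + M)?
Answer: sqrt(665247)/9 ≈ 90.625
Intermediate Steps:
T(M) = 2*M**2 (T(M) = M*(2*M) = 2*M**2)
w = 16 (w = 4*4 = 16)
P(X, L) = (16 + X)*(20 + 1/(L + X)) (P(X, L) = (1/(X + L) + 20)*(16 + X) = (1/(L + X) + 20)*(16 + X) = (20 + 1/(L + X))*(16 + X) = (16 + X)*(20 + 1/(L + X)))
sqrt(P(-41, 14) + T(66)) = sqrt((16 + 20*(-41)**2 + 320*14 + 321*(-41) + 20*14*(-41))/(14 - 41) + 2*66**2) = sqrt((16 + 20*1681 + 4480 - 13161 - 11480)/(-27) + 2*4356) = sqrt(-(16 + 33620 + 4480 - 13161 - 11480)/27 + 8712) = sqrt(-1/27*13475 + 8712) = sqrt(-13475/27 + 8712) = sqrt(221749/27) = sqrt(665247)/9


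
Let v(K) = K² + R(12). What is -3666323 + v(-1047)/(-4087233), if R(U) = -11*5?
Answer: -14985117450413/4087233 ≈ -3.6663e+6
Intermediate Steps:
R(U) = -55
v(K) = -55 + K² (v(K) = K² - 55 = -55 + K²)
-3666323 + v(-1047)/(-4087233) = -3666323 + (-55 + (-1047)²)/(-4087233) = -3666323 + (-55 + 1096209)*(-1/4087233) = -3666323 + 1096154*(-1/4087233) = -3666323 - 1096154/4087233 = -14985117450413/4087233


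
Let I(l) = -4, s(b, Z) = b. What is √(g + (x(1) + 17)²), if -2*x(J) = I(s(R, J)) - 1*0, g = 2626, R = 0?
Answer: √2987 ≈ 54.653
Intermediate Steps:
x(J) = 2 (x(J) = -(-4 - 1*0)/2 = -(-4 + 0)/2 = -½*(-4) = 2)
√(g + (x(1) + 17)²) = √(2626 + (2 + 17)²) = √(2626 + 19²) = √(2626 + 361) = √2987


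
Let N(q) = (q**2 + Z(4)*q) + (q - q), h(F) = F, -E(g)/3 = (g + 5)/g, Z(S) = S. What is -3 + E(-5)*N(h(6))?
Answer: -3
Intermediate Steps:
E(g) = -3*(5 + g)/g (E(g) = -3*(g + 5)/g = -3*(5 + g)/g)
N(q) = q**2 + 4*q (N(q) = (q**2 + 4*q) + (q - q) = (q**2 + 4*q) + 0 = q**2 + 4*q)
-3 + E(-5)*N(h(6)) = -3 + (-3 - 15/(-5))*(6*(4 + 6)) = -3 + (-3 - 15*(-1/5))*(6*10) = -3 + (-3 + 3)*60 = -3 + 0*60 = -3 + 0 = -3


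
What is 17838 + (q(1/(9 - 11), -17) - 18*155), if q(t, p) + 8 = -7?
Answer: 15033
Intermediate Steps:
q(t, p) = -15 (q(t, p) = -8 - 7 = -15)
17838 + (q(1/(9 - 11), -17) - 18*155) = 17838 + (-15 - 18*155) = 17838 + (-15 - 2790) = 17838 - 2805 = 15033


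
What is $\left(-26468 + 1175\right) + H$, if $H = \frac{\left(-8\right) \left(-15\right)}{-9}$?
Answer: $- \frac{75919}{3} \approx -25306.0$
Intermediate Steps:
$H = - \frac{40}{3}$ ($H = 120 \left(- \frac{1}{9}\right) = - \frac{40}{3} \approx -13.333$)
$\left(-26468 + 1175\right) + H = \left(-26468 + 1175\right) - \frac{40}{3} = -25293 - \frac{40}{3} = - \frac{75919}{3}$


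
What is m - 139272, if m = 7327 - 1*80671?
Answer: -212616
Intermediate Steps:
m = -73344 (m = 7327 - 80671 = -73344)
m - 139272 = -73344 - 139272 = -212616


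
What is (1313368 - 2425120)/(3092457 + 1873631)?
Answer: -138969/620761 ≈ -0.22387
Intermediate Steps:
(1313368 - 2425120)/(3092457 + 1873631) = -1111752/4966088 = -1111752*1/4966088 = -138969/620761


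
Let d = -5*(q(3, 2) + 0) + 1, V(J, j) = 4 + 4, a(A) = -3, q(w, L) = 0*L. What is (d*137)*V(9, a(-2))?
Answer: 1096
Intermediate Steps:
q(w, L) = 0
V(J, j) = 8
d = 1 (d = -5*(0 + 0) + 1 = -5*0 + 1 = 0 + 1 = 1)
(d*137)*V(9, a(-2)) = (1*137)*8 = 137*8 = 1096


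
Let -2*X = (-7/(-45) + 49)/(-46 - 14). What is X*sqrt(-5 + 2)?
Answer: 553*I*sqrt(3)/1350 ≈ 0.7095*I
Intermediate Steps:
X = 553/1350 (X = -(-7/(-45) + 49)/(2*(-46 - 14)) = -(-7*(-1/45) + 49)/(2*(-60)) = -(7/45 + 49)*(-1)/(2*60) = -1106*(-1)/(45*60) = -1/2*(-553/675) = 553/1350 ≈ 0.40963)
X*sqrt(-5 + 2) = 553*sqrt(-5 + 2)/1350 = 553*sqrt(-3)/1350 = 553*(I*sqrt(3))/1350 = 553*I*sqrt(3)/1350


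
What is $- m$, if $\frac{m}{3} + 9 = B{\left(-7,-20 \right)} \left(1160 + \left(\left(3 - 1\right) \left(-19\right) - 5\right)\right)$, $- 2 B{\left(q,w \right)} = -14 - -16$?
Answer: $3378$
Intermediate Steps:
$B{\left(q,w \right)} = -1$ ($B{\left(q,w \right)} = - \frac{-14 - -16}{2} = - \frac{-14 + 16}{2} = \left(- \frac{1}{2}\right) 2 = -1$)
$m = -3378$ ($m = -27 + 3 \left(- (1160 + \left(\left(3 - 1\right) \left(-19\right) - 5\right))\right) = -27 + 3 \left(- (1160 + \left(2 \left(-19\right) - 5\right))\right) = -27 + 3 \left(- (1160 - 43)\right) = -27 + 3 \left(\left(-1\right) 1117\right) = -27 + 3 \left(-1117\right) = -27 - 3351 = -3378$)
$- m = \left(-1\right) \left(-3378\right) = 3378$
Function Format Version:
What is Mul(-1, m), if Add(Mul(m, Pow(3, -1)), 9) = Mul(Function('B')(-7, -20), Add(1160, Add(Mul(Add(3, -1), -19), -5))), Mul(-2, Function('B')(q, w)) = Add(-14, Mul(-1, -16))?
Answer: 3378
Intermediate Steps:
Function('B')(q, w) = -1 (Function('B')(q, w) = Mul(Rational(-1, 2), Add(-14, Mul(-1, -16))) = Mul(Rational(-1, 2), Add(-14, 16)) = Mul(Rational(-1, 2), 2) = -1)
m = -3378 (m = Add(-27, Mul(3, Mul(-1, Add(1160, Add(Mul(Add(3, -1), -19), -5))))) = Add(-27, Mul(3, Mul(-1, Add(1160, Add(Mul(2, -19), -5))))) = Add(-27, Mul(3, Mul(-1, Add(1160, Add(-38, -5))))) = Add(-27, Mul(3, Mul(-1, Add(1160, -43)))) = Add(-27, Mul(3, Mul(-1, 1117))) = Add(-27, Mul(3, -1117)) = Add(-27, -3351) = -3378)
Mul(-1, m) = Mul(-1, -3378) = 3378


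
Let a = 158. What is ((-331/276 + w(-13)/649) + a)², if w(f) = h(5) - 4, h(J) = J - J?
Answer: 788804803177561/32085407376 ≈ 24585.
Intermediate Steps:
h(J) = 0
w(f) = -4 (w(f) = 0 - 4 = -4)
((-331/276 + w(-13)/649) + a)² = ((-331/276 - 4/649) + 158)² = (-215923/179124 + 158)² = (28085669/179124)² = 788804803177561/32085407376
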